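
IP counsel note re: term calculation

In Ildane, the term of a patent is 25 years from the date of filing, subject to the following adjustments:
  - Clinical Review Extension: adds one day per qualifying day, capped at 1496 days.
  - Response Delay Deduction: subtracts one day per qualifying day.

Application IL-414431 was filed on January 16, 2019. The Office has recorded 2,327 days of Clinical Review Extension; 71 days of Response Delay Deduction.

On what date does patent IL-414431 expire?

December 11, 2047

Base term: filing date + 25 years → 16 January 2044.
Clinical Review Extension: 2327 days claimed exceeds the 1496-day cap, so +1496 days → 20 February 2048.
Response Delay Deduction: −71 days → 11 December 2047.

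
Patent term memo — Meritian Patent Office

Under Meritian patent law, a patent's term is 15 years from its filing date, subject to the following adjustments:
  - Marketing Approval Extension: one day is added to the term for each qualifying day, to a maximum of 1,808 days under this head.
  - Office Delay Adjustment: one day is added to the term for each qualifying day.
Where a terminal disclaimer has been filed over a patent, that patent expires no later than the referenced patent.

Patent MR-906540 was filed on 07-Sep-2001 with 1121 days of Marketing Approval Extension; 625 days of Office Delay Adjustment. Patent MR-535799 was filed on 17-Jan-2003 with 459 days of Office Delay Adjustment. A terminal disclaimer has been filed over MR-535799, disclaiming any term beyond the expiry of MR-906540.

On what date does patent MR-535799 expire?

Natural term of MR-535799:
  Base: filing + 15 years → 17 January 2018.
  Office Delay Adjustment: +459 days → 21 April 2019.
Expiry of referenced patent MR-906540:
  Base: filing + 15 years → 7 September 2016.
  Marketing Approval Extension: 1121 days (within the 1808-day cap) → +1121 days → 3 October 2019.
  Office Delay Adjustment: +625 days → 19 June 2021.
Terminal disclaimer: MR-535799 expires on the earlier of 21 April 2019 and 19 June 2021.

April 21, 2019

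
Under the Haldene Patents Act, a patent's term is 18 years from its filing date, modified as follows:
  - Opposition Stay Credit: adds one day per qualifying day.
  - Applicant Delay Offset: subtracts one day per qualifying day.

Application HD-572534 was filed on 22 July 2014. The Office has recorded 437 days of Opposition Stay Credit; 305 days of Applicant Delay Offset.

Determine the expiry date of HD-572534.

Base term: filing date + 18 years → 22 July 2032.
Opposition Stay Credit: +437 days → 2 October 2033.
Applicant Delay Offset: −305 days → 1 December 2032.

2032-12-01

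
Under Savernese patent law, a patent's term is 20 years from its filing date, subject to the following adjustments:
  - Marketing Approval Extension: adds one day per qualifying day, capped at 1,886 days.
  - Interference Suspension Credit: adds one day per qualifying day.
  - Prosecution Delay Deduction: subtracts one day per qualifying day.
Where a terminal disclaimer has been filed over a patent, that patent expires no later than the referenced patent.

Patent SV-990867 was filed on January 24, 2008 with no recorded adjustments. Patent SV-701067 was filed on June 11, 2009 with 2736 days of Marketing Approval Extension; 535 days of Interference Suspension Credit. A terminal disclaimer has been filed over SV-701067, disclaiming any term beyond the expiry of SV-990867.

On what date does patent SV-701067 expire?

January 24, 2028

Natural term of SV-701067:
  Base: filing + 20 years → 11 June 2029.
  Marketing Approval Extension: 2736 days claimed exceeds the 1886-day cap, so +1886 days → 10 August 2034.
  Interference Suspension Credit: +535 days → 27 January 2036.
Expiry of referenced patent SV-990867:
  Base: filing + 20 years → 24 January 2028.
Terminal disclaimer: SV-701067 expires on the earlier of 27 January 2036 and 24 January 2028.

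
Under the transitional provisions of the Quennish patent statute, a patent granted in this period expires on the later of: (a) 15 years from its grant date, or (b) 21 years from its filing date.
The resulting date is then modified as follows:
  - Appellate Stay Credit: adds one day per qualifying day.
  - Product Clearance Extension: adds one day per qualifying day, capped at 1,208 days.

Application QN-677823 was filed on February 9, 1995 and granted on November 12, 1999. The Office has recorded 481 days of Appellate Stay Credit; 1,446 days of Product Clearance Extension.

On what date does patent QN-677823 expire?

2020-09-24

(a) grant + 15 years → 12 November 2014.
(b) filing + 21 years → 9 February 2016.
Later of the two: 9 February 2016.
Appellate Stay Credit: +481 days → 4 June 2017.
Product Clearance Extension: 1446 days claimed exceeds the 1208-day cap, so +1208 days → 24 September 2020.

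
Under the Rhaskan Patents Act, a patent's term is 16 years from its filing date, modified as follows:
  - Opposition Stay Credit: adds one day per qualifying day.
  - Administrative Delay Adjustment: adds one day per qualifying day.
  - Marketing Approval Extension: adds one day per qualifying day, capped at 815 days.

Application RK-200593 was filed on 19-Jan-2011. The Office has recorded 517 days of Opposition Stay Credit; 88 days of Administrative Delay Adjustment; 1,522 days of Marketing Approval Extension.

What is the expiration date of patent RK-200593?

2030-12-09

Base term: filing date + 16 years → 19 January 2027.
Opposition Stay Credit: +517 days → 19 June 2028.
Administrative Delay Adjustment: +88 days → 15 September 2028.
Marketing Approval Extension: 1522 days claimed exceeds the 815-day cap, so +815 days → 9 December 2030.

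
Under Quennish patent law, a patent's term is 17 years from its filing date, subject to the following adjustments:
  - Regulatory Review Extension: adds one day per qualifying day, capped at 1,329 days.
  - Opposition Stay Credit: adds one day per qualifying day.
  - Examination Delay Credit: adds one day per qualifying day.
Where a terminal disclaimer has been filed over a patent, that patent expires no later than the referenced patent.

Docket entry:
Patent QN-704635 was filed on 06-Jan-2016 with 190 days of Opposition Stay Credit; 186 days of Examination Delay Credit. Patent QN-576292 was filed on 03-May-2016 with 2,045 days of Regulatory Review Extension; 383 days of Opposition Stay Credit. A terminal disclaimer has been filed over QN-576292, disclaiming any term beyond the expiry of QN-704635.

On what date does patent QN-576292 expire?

January 17, 2034

Natural term of QN-576292:
  Base: filing + 17 years → 3 May 2033.
  Regulatory Review Extension: 2045 days claimed exceeds the 1329-day cap, so +1329 days → 22 December 2036.
  Opposition Stay Credit: +383 days → 9 January 2038.
Expiry of referenced patent QN-704635:
  Base: filing + 17 years → 6 January 2033.
  Opposition Stay Credit: +190 days → 15 July 2033.
  Examination Delay Credit: +186 days → 17 January 2034.
Terminal disclaimer: QN-576292 expires on the earlier of 9 January 2038 and 17 January 2034.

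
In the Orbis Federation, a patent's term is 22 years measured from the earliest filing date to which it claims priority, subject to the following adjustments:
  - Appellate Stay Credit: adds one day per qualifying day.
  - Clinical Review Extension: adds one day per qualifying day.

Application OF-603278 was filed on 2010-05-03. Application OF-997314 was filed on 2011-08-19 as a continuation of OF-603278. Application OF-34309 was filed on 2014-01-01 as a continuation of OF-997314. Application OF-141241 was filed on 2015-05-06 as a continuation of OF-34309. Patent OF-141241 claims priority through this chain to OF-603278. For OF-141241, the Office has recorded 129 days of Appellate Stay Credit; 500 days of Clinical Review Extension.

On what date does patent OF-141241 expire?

Earliest priority filing: 3 May 2010.
Base term: 3 May 2010 + 22 years → 3 May 2032.
Appellate Stay Credit: +129 days → 9 September 2032.
Clinical Review Extension: +500 days → 22 January 2034.

2034-01-22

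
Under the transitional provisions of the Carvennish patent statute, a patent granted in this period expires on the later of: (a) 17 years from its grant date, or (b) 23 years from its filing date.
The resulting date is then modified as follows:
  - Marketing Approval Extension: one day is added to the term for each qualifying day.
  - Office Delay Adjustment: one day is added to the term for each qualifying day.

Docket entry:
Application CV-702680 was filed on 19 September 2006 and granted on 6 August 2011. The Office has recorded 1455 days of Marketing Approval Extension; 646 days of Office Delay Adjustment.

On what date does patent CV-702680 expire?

2035-06-21

(a) grant + 17 years → 6 August 2028.
(b) filing + 23 years → 19 September 2029.
Later of the two: 19 September 2029.
Marketing Approval Extension: +1455 days → 13 September 2033.
Office Delay Adjustment: +646 days → 21 June 2035.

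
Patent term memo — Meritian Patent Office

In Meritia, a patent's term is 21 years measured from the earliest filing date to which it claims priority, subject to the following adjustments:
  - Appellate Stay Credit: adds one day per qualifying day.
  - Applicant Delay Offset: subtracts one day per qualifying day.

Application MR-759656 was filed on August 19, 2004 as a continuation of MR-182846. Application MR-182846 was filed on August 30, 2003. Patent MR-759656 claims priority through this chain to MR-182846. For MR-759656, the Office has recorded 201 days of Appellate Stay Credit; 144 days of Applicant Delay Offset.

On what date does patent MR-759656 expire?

2024-10-26

Earliest priority filing: 30 August 2003.
Base term: 30 August 2003 + 21 years → 30 August 2024.
Appellate Stay Credit: +201 days → 19 March 2025.
Applicant Delay Offset: −144 days → 26 October 2024.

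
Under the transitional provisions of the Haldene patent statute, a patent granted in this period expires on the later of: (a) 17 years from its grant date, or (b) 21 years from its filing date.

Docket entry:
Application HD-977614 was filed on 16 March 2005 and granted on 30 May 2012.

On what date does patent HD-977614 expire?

(a) grant + 17 years → 30 May 2029.
(b) filing + 21 years → 16 March 2026.
Later of the two: 30 May 2029.

2029-05-30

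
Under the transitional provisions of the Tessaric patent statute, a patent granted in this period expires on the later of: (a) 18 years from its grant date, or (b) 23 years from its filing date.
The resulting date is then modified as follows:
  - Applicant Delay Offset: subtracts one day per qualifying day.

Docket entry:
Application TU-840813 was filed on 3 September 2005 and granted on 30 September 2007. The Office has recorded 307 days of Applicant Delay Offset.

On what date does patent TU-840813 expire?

(a) grant + 18 years → 30 September 2025.
(b) filing + 23 years → 3 September 2028.
Later of the two: 3 September 2028.
Applicant Delay Offset: −307 days → 1 November 2027.

November 1, 2027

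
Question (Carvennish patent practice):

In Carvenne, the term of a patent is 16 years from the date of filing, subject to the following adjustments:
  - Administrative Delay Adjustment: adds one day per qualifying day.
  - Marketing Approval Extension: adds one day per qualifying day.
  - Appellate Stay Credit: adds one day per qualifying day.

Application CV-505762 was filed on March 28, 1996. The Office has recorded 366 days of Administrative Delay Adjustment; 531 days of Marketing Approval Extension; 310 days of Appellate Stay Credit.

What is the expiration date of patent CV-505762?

July 18, 2015

Base term: filing date + 16 years → 28 March 2012.
Administrative Delay Adjustment: +366 days → 29 March 2013.
Marketing Approval Extension: +531 days → 11 September 2014.
Appellate Stay Credit: +310 days → 18 July 2015.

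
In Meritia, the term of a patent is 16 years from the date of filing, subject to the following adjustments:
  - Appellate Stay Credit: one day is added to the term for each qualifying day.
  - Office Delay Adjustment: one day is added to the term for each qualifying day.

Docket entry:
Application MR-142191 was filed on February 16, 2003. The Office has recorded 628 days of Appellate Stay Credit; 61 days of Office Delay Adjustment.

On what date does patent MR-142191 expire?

January 5, 2021

Base term: filing date + 16 years → 16 February 2019.
Appellate Stay Credit: +628 days → 5 November 2020.
Office Delay Adjustment: +61 days → 5 January 2021.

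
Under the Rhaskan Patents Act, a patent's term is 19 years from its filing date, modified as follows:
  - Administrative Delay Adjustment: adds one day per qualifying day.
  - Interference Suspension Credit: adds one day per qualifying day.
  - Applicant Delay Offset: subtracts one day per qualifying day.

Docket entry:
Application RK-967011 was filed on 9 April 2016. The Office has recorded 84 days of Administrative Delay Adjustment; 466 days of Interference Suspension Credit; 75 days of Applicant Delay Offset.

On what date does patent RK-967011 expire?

July 27, 2036

Base term: filing date + 19 years → 9 April 2035.
Administrative Delay Adjustment: +84 days → 2 July 2035.
Interference Suspension Credit: +466 days → 10 October 2036.
Applicant Delay Offset: −75 days → 27 July 2036.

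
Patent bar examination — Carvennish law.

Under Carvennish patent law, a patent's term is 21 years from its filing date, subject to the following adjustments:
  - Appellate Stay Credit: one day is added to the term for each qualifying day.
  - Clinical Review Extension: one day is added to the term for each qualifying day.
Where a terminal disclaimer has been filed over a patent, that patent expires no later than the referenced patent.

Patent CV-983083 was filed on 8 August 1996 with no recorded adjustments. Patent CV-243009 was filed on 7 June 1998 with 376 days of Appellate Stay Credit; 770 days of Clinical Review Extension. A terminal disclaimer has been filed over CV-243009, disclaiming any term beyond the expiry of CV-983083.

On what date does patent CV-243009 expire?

2017-08-08

Natural term of CV-243009:
  Base: filing + 21 years → 7 June 2019.
  Appellate Stay Credit: +376 days → 17 June 2020.
  Clinical Review Extension: +770 days → 27 July 2022.
Expiry of referenced patent CV-983083:
  Base: filing + 21 years → 8 August 2017.
Terminal disclaimer: CV-243009 expires on the earlier of 27 July 2022 and 8 August 2017.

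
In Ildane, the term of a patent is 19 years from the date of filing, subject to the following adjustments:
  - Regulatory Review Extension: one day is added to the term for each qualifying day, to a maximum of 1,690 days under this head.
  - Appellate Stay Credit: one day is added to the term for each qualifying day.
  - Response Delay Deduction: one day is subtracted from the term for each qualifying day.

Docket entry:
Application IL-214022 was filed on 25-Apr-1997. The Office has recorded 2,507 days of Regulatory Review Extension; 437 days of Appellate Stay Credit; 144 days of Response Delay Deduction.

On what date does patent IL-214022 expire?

2021-09-29

Base term: filing date + 19 years → 25 April 2016.
Regulatory Review Extension: 2507 days claimed exceeds the 1690-day cap, so +1690 days → 10 December 2020.
Appellate Stay Credit: +437 days → 20 February 2022.
Response Delay Deduction: −144 days → 29 September 2021.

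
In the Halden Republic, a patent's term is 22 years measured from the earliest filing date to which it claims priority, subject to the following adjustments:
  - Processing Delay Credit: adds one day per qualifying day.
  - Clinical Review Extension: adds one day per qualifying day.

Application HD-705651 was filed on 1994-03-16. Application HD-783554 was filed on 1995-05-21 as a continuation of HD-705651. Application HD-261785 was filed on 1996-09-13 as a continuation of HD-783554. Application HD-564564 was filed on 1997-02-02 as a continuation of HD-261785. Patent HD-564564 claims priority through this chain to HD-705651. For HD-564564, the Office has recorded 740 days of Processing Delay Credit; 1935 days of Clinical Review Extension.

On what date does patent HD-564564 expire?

2023-07-13

Earliest priority filing: 16 March 1994.
Base term: 16 March 1994 + 22 years → 16 March 2016.
Processing Delay Credit: +740 days → 26 March 2018.
Clinical Review Extension: +1935 days → 13 July 2023.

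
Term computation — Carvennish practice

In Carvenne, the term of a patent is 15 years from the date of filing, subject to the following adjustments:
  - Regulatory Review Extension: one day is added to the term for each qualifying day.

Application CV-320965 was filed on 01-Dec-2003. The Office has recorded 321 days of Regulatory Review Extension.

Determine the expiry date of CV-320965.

Base term: filing date + 15 years → 1 December 2018.
Regulatory Review Extension: +321 days → 18 October 2019.

2019-10-18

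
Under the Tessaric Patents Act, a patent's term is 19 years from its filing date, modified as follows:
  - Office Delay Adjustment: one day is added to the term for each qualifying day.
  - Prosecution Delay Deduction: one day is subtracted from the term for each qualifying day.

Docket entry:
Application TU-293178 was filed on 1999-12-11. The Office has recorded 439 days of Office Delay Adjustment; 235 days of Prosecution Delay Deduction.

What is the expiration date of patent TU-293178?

Base term: filing date + 19 years → 11 December 2018.
Office Delay Adjustment: +439 days → 23 February 2020.
Prosecution Delay Deduction: −235 days → 3 July 2019.

July 3, 2019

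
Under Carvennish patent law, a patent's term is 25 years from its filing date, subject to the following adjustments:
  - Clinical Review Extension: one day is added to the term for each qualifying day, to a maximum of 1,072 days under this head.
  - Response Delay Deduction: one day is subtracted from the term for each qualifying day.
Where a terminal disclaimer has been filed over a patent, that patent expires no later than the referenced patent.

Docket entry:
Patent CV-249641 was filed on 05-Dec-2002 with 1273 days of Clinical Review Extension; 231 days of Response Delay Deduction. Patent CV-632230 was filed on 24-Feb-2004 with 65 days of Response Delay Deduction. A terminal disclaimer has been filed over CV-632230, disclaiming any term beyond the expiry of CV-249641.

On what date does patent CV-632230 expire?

2028-12-21

Natural term of CV-632230:
  Base: filing + 25 years → 24 February 2029.
  Response Delay Deduction: −65 days → 21 December 2028.
Expiry of referenced patent CV-249641:
  Base: filing + 25 years → 5 December 2027.
  Clinical Review Extension: 1273 days claimed exceeds the 1072-day cap, so +1072 days → 11 November 2030.
  Response Delay Deduction: −231 days → 25 March 2030.
Terminal disclaimer: CV-632230 expires on the earlier of 21 December 2028 and 25 March 2030.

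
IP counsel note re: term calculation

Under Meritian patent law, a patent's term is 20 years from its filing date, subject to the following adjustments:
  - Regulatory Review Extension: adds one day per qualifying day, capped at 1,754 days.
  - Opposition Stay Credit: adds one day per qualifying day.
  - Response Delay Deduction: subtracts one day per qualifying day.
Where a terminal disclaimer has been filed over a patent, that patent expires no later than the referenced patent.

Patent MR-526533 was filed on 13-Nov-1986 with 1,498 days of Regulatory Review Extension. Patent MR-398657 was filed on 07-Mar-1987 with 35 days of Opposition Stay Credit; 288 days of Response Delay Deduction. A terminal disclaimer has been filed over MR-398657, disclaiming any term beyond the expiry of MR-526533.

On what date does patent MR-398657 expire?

Natural term of MR-398657:
  Base: filing + 20 years → 7 March 2007.
  Opposition Stay Credit: +35 days → 11 April 2007.
  Response Delay Deduction: −288 days → 27 June 2006.
Expiry of referenced patent MR-526533:
  Base: filing + 20 years → 13 November 2006.
  Regulatory Review Extension: 1498 days (within the 1754-day cap) → +1498 days → 20 December 2010.
Terminal disclaimer: MR-398657 expires on the earlier of 27 June 2006 and 20 December 2010.

June 27, 2006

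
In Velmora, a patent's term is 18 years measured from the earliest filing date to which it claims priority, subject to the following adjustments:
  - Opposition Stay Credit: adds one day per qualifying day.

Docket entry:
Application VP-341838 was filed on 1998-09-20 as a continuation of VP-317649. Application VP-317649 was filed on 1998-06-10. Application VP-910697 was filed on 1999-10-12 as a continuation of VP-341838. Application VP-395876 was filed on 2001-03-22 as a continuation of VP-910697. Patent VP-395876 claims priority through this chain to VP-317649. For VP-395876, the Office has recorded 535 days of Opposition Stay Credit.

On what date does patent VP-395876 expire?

Earliest priority filing: 10 June 1998.
Base term: 10 June 1998 + 18 years → 10 June 2016.
Opposition Stay Credit: +535 days → 27 November 2017.

November 27, 2017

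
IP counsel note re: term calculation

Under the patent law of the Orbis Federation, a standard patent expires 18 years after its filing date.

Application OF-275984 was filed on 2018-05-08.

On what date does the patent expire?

Filing date + 18 years → 8 May 2036.

May 8, 2036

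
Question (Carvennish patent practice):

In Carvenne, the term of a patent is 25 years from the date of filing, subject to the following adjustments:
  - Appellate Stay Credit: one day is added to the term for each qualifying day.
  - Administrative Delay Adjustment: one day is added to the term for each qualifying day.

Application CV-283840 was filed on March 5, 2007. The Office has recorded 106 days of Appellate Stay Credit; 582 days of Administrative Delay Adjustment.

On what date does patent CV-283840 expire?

2034-01-22

Base term: filing date + 25 years → 5 March 2032.
Appellate Stay Credit: +106 days → 19 June 2032.
Administrative Delay Adjustment: +582 days → 22 January 2034.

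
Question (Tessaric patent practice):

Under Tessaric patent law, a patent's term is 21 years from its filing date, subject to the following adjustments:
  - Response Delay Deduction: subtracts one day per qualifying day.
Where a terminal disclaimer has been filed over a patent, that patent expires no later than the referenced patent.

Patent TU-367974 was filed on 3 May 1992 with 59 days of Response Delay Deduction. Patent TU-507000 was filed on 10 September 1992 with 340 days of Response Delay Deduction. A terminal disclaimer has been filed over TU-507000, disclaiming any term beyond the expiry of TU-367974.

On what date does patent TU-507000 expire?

Natural term of TU-507000:
  Base: filing + 21 years → 10 September 2013.
  Response Delay Deduction: −340 days → 5 October 2012.
Expiry of referenced patent TU-367974:
  Base: filing + 21 years → 3 May 2013.
  Response Delay Deduction: −59 days → 5 March 2013.
Terminal disclaimer: TU-507000 expires on the earlier of 5 October 2012 and 5 March 2013.

2012-10-05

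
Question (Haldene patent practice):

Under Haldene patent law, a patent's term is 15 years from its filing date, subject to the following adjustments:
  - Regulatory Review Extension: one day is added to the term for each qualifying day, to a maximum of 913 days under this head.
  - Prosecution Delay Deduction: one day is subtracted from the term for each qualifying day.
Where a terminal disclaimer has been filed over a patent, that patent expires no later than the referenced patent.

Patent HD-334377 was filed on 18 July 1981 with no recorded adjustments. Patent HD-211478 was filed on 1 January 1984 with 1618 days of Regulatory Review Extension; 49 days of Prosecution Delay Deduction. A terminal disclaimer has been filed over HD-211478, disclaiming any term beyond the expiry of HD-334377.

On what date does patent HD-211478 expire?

Natural term of HD-211478:
  Base: filing + 15 years → 1 January 1999.
  Regulatory Review Extension: 1618 days claimed exceeds the 913-day cap, so +913 days → 2 July 2001.
  Prosecution Delay Deduction: −49 days → 14 May 2001.
Expiry of referenced patent HD-334377:
  Base: filing + 15 years → 18 July 1996.
Terminal disclaimer: HD-211478 expires on the earlier of 14 May 2001 and 18 July 1996.

1996-07-18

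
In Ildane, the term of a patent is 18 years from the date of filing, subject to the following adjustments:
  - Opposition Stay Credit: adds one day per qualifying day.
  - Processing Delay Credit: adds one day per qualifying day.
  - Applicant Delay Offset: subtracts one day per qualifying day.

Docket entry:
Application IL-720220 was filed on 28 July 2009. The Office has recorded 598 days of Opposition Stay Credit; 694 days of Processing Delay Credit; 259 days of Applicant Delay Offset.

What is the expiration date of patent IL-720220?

Base term: filing date + 18 years → 28 July 2027.
Opposition Stay Credit: +598 days → 17 March 2029.
Processing Delay Credit: +694 days → 9 February 2031.
Applicant Delay Offset: −259 days → 26 May 2030.

2030-05-26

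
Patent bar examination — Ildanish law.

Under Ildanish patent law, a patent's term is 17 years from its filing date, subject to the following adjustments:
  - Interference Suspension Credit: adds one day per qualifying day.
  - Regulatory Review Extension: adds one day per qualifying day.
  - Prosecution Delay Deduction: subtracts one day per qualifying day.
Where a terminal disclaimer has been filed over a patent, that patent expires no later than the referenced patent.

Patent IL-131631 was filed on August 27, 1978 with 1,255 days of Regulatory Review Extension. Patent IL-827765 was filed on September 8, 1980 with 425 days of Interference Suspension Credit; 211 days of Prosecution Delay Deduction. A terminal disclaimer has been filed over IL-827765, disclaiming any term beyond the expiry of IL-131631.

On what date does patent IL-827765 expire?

April 10, 1998

Natural term of IL-827765:
  Base: filing + 17 years → 8 September 1997.
  Interference Suspension Credit: +425 days → 7 November 1998.
  Prosecution Delay Deduction: −211 days → 10 April 1998.
Expiry of referenced patent IL-131631:
  Base: filing + 17 years → 27 August 1995.
  Regulatory Review Extension: +1255 days → 2 February 1999.
Terminal disclaimer: IL-827765 expires on the earlier of 10 April 1998 and 2 February 1999.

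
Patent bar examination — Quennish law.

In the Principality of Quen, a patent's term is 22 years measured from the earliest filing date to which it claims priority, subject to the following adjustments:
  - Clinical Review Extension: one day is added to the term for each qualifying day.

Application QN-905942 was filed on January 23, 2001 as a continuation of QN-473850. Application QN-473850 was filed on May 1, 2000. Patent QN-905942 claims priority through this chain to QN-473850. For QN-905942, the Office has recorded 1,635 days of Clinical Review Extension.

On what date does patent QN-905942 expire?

Earliest priority filing: 1 May 2000.
Base term: 1 May 2000 + 22 years → 1 May 2022.
Clinical Review Extension: +1635 days → 22 October 2026.

October 22, 2026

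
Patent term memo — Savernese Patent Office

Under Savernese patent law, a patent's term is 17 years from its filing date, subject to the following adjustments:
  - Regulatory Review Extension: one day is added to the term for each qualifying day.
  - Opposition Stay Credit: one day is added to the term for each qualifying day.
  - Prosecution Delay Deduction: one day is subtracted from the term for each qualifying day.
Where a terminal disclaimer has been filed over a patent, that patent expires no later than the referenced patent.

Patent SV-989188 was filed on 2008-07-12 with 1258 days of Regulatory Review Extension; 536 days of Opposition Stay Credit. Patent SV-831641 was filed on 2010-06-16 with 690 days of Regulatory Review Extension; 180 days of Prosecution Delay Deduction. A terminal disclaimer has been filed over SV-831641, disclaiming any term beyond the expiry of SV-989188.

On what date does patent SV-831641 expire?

2028-11-07

Natural term of SV-831641:
  Base: filing + 17 years → 16 June 2027.
  Regulatory Review Extension: +690 days → 6 May 2029.
  Prosecution Delay Deduction: −180 days → 7 November 2028.
Expiry of referenced patent SV-989188:
  Base: filing + 17 years → 12 July 2025.
  Regulatory Review Extension: +1258 days → 21 December 2028.
  Opposition Stay Credit: +536 days → 10 June 2030.
Terminal disclaimer: SV-831641 expires on the earlier of 7 November 2028 and 10 June 2030.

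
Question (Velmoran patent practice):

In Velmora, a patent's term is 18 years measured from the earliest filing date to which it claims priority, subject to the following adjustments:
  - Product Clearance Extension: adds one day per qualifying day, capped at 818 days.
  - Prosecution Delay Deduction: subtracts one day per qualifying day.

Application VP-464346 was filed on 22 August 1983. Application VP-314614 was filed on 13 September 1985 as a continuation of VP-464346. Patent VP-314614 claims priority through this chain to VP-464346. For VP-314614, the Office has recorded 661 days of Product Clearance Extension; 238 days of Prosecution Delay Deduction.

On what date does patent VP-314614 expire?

Earliest priority filing: 22 August 1983.
Base term: 22 August 1983 + 18 years → 22 August 2001.
Product Clearance Extension: 661 days (within the 818-day cap) → +661 days → 14 June 2003.
Prosecution Delay Deduction: −238 days → 19 October 2002.

2002-10-19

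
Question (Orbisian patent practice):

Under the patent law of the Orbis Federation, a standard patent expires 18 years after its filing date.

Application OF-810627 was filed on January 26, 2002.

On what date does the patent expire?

Filing date + 18 years → 26 January 2020.

January 26, 2020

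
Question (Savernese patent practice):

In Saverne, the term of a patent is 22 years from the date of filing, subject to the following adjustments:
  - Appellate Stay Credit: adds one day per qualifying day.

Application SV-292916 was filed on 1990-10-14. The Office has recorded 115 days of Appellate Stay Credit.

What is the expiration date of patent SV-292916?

February 6, 2013

Base term: filing date + 22 years → 14 October 2012.
Appellate Stay Credit: +115 days → 6 February 2013.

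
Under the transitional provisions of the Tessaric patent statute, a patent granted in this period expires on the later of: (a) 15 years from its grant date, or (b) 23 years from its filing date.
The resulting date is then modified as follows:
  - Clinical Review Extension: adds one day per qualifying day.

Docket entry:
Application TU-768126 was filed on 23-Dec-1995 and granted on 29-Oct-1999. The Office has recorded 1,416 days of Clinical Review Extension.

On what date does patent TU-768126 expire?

2022-11-08

(a) grant + 15 years → 29 October 2014.
(b) filing + 23 years → 23 December 2018.
Later of the two: 23 December 2018.
Clinical Review Extension: +1416 days → 8 November 2022.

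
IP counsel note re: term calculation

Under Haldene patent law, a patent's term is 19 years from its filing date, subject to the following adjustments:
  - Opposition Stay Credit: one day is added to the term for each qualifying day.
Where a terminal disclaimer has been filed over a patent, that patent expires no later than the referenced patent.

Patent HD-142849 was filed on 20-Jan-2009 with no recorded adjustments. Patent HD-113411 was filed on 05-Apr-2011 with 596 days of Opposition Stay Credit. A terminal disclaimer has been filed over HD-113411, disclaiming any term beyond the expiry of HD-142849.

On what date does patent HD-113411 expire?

Natural term of HD-113411:
  Base: filing + 19 years → 5 April 2030.
  Opposition Stay Credit: +596 days → 22 November 2031.
Expiry of referenced patent HD-142849:
  Base: filing + 19 years → 20 January 2028.
Terminal disclaimer: HD-113411 expires on the earlier of 22 November 2031 and 20 January 2028.

January 20, 2028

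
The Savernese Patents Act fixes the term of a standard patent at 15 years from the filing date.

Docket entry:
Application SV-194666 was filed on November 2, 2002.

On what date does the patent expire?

2017-11-02

Filing date + 15 years → 2 November 2017.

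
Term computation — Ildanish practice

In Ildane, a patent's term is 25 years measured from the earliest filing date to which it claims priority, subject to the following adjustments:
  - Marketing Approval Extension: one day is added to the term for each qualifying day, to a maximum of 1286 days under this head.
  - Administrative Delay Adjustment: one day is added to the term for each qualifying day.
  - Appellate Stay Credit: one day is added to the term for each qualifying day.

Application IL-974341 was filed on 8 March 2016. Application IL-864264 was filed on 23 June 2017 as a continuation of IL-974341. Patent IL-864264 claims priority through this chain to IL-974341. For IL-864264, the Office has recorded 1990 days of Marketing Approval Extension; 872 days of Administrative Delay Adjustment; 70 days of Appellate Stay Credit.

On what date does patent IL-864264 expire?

Earliest priority filing: 8 March 2016.
Base term: 8 March 2016 + 25 years → 8 March 2041.
Marketing Approval Extension: 1990 days claimed exceeds the 1286-day cap, so +1286 days → 14 September 2044.
Administrative Delay Adjustment: +872 days → 3 February 2047.
Appellate Stay Credit: +70 days → 14 April 2047.

April 14, 2047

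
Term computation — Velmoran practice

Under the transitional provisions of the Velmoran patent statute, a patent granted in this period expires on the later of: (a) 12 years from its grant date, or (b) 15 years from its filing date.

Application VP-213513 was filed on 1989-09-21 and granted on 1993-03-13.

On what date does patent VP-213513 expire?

2005-03-13

(a) grant + 12 years → 13 March 2005.
(b) filing + 15 years → 21 September 2004.
Later of the two: 13 March 2005.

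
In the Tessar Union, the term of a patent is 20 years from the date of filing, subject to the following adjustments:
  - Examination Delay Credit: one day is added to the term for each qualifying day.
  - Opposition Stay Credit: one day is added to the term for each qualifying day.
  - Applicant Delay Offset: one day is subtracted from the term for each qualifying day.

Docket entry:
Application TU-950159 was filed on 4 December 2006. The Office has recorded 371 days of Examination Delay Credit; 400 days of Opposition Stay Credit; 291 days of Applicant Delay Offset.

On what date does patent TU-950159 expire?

2028-03-28

Base term: filing date + 20 years → 4 December 2026.
Examination Delay Credit: +371 days → 10 December 2027.
Opposition Stay Credit: +400 days → 13 January 2029.
Applicant Delay Offset: −291 days → 28 March 2028.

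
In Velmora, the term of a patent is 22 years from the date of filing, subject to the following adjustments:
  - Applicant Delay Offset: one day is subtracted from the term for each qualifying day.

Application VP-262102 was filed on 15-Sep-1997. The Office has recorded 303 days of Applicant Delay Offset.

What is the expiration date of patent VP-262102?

November 16, 2018

Base term: filing date + 22 years → 15 September 2019.
Applicant Delay Offset: −303 days → 16 November 2018.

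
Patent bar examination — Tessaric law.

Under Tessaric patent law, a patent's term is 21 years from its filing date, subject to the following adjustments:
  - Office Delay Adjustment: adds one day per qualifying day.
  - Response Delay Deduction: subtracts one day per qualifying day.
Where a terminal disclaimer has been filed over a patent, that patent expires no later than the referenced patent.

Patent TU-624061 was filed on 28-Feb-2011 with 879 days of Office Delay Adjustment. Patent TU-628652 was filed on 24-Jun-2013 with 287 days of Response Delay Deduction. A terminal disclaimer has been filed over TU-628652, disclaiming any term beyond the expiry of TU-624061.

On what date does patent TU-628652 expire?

2033-09-10

Natural term of TU-628652:
  Base: filing + 21 years → 24 June 2034.
  Response Delay Deduction: −287 days → 10 September 2033.
Expiry of referenced patent TU-624061:
  Base: filing + 21 years → 28 February 2032.
  Office Delay Adjustment: +879 days → 26 July 2034.
Terminal disclaimer: TU-628652 expires on the earlier of 10 September 2033 and 26 July 2034.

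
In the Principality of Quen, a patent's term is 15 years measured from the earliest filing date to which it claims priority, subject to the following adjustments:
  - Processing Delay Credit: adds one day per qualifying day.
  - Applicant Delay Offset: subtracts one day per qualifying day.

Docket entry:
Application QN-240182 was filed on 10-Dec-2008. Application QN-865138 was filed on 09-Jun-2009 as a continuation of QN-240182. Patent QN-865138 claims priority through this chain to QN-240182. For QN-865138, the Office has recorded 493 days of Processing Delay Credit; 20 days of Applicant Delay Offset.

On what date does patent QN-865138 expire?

March 27, 2025

Earliest priority filing: 10 December 2008.
Base term: 10 December 2008 + 15 years → 10 December 2023.
Processing Delay Credit: +493 days → 16 April 2025.
Applicant Delay Offset: −20 days → 27 March 2025.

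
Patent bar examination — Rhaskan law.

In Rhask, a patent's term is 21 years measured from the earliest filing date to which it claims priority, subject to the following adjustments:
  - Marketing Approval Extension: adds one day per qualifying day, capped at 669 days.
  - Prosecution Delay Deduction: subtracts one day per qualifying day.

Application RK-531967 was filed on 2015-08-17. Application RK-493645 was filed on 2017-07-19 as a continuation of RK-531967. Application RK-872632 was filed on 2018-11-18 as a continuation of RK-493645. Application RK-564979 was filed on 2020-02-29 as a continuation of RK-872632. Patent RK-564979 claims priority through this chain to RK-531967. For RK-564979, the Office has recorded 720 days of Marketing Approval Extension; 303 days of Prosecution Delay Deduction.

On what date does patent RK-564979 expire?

August 18, 2037

Earliest priority filing: 17 August 2015.
Base term: 17 August 2015 + 21 years → 17 August 2036.
Marketing Approval Extension: 720 days claimed exceeds the 669-day cap, so +669 days → 17 June 2038.
Prosecution Delay Deduction: −303 days → 18 August 2037.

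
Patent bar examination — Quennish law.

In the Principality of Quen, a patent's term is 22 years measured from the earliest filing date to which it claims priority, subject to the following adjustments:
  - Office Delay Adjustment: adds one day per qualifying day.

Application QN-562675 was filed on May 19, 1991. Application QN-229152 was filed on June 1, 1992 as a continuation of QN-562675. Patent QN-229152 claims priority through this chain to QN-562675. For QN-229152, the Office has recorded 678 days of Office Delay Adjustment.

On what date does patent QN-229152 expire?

Earliest priority filing: 19 May 1991.
Base term: 19 May 1991 + 22 years → 19 May 2013.
Office Delay Adjustment: +678 days → 28 March 2015.

March 28, 2015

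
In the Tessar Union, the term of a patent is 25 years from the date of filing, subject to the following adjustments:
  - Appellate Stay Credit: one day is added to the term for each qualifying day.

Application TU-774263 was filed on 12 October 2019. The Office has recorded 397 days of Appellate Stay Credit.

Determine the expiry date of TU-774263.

November 13, 2045

Base term: filing date + 25 years → 12 October 2044.
Appellate Stay Credit: +397 days → 13 November 2045.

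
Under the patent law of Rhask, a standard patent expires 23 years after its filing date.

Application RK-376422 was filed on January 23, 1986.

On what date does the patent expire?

Filing date + 23 years → 23 January 2009.

January 23, 2009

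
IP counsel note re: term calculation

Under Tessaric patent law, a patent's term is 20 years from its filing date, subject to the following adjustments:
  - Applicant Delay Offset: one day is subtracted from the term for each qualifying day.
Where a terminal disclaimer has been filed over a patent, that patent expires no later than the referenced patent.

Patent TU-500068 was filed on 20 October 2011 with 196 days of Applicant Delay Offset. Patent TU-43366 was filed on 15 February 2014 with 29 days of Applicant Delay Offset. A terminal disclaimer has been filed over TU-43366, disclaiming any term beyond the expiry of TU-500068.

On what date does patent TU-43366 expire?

April 7, 2031

Natural term of TU-43366:
  Base: filing + 20 years → 15 February 2034.
  Applicant Delay Offset: −29 days → 17 January 2034.
Expiry of referenced patent TU-500068:
  Base: filing + 20 years → 20 October 2031.
  Applicant Delay Offset: −196 days → 7 April 2031.
Terminal disclaimer: TU-43366 expires on the earlier of 17 January 2034 and 7 April 2031.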